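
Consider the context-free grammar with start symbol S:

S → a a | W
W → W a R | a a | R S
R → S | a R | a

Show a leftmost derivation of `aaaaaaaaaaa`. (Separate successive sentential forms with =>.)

S => W   [S → W]
W => WaR   [W → W a R]
WaR => WaRaR   [W → W a R]
WaRaR => WaRaRaR   [W → W a R]
WaRaRaR => RSaRaRaR   [W → R S]
RSaRaRaR => SSaRaRaR   [R → S]
SSaRaRaR => aaSaRaRaR   [S → a a]
aaSaRaRaR => aaaaaRaRaR   [S → a a]
aaaaaRaRaR => aaaaaaRaRaR   [R → a R]
aaaaaaRaRaR => aaaaaaaaRaR   [R → a]
aaaaaaaaRaR => aaaaaaaaaaR   [R → a]
aaaaaaaaaaR => aaaaaaaaaaa   [R → a]

S=>W=>WaR=>WaRaR=>WaRaRaR=>RSaRaRaR=>SSaRaRaR=>aaSaRaRaR=>aaaaaRaRaR=>aaaaaaRaRaR=>aaaaaaaaRaR=>aaaaaaaaaaR=>aaaaaaaaaaa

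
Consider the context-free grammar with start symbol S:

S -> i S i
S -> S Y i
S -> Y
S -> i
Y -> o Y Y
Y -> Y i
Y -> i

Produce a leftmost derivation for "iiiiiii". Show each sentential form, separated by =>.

S => iSi   [S -> i S i]
iSi => iSYii   [S -> S Y i]
iSYii => iSYiYii   [S -> S Y i]
iSYiYii => iiYiYii   [S -> i]
iiYiYii => iiiiYii   [Y -> i]
iiiiYii => iiiiiii   [Y -> i]

S=>iSi=>iSYii=>iSYiYii=>iiYiYii=>iiiiYii=>iiiiiii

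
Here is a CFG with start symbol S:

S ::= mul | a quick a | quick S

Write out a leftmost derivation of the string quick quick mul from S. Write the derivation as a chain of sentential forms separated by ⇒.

S ⇒ quick S ⇒ quick quick S ⇒ quick quick mul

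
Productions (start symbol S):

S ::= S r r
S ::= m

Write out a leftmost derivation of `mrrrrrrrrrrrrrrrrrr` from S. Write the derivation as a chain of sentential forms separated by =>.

S => Srr => Srrrr => Srrrrrr => Srrrrrrrr => Srrrrrrrrrr => Srrrrrrrrrrrr => Srrrrrrrrrrrrrr => Srrrrrrrrrrrrrrrr => Srrrrrrrrrrrrrrrrrr => mrrrrrrrrrrrrrrrrrr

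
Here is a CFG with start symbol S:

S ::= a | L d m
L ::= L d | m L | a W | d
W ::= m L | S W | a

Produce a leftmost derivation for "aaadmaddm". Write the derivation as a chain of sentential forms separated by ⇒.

S ⇒ Ldm   [S ::= L d m]
Ldm ⇒ Lddm   [L ::= L d]
Lddm ⇒ aWddm   [L ::= a W]
aWddm ⇒ aSWddm   [W ::= S W]
aSWddm ⇒ aLdmWddm   [S ::= L d m]
aLdmWddm ⇒ aaWdmWddm   [L ::= a W]
aaWdmWddm ⇒ aaadmWddm   [W ::= a]
aaadmWddm ⇒ aaadmaddm   [W ::= a]

S⇒Ldm⇒Lddm⇒aWddm⇒aSWddm⇒aLdmWddm⇒aaWdmWddm⇒aaadmWddm⇒aaadmaddm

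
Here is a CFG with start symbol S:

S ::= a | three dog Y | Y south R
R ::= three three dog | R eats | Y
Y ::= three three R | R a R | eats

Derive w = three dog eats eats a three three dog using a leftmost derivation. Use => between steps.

S => three dog Y => three dog R a R => three dog R eats a R => three dog Y eats a R => three dog eats eats a R => three dog eats eats a three three dog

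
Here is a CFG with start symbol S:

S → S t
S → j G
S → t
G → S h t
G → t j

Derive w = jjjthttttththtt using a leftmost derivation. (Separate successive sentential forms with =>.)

S => St   [S → S t]
St => jGt   [S → j G]
jGt => jShtt   [G → S h t]
jShtt => jjGhtt   [S → j G]
jjGhtt => jjShthtt   [G → S h t]
jjShthtt => jjSththtt   [S → S t]
jjSththtt => jjStththtt   [S → S t]
jjStththtt => jjSttththtt   [S → S t]
jjSttththtt => jjStttththtt   [S → S t]
jjStttththtt => jjjGtttththtt   [S → j G]
jjjGtttththtt => jjjShttttththtt   [G → S h t]
jjjShttttththtt => jjjthttttththtt   [S → t]

S => St => jGt => jShtt => jjGhtt => jjShthtt => jjSththtt => jjStththtt => jjSttththtt => jjStttththtt => jjjGtttththtt => jjjShttttththtt => jjjthttttththtt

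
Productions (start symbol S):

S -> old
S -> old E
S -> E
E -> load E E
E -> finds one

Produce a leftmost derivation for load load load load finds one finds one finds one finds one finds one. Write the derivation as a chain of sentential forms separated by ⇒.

S ⇒ E   [S -> E]
E ⇒ load E E   [E -> load E E]
load E E ⇒ load load E E E   [E -> load E E]
load load E E E ⇒ load load load E E E E   [E -> load E E]
load load load E E E E ⇒ load load load load E E E E E   [E -> load E E]
load load load load E E E E E ⇒ load load load load finds one E E E E   [E -> finds one]
load load load load finds one E E E E ⇒ load load load load finds one finds one E E E   [E -> finds one]
load load load load finds one finds one E E E ⇒ load load load load finds one finds one finds one E E   [E -> finds one]
load load load load finds one finds one finds one E E ⇒ load load load load finds one finds one finds one finds one E   [E -> finds one]
load load load load finds one finds one finds one finds one E ⇒ load load load load finds one finds one finds one finds one finds one   [E -> finds one]

S ⇒ E ⇒ load E E ⇒ load load E E E ⇒ load load load E E E E ⇒ load load load load E E E E E ⇒ load load load load finds one E E E E ⇒ load load load load finds one finds one E E E ⇒ load load load load finds one finds one finds one E E ⇒ load load load load finds one finds one finds one finds one E ⇒ load load load load finds one finds one finds one finds one finds one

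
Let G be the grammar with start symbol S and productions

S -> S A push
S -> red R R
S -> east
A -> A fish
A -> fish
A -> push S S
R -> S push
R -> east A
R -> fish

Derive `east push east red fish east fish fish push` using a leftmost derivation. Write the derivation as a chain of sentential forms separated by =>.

S => S A push => east A push => east push S S push => east push east S push => east push east red R R push => east push east red fish R push => east push east red fish east A push => east push east red fish east A fish push => east push east red fish east fish fish push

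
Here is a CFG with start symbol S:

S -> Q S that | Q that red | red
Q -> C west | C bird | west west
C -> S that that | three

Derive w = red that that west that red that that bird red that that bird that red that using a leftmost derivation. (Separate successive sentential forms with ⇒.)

S ⇒ Q S that   [S -> Q S that]
Q S that ⇒ C bird S that   [Q -> C bird]
C bird S that ⇒ S that that bird S that   [C -> S that that]
S that that bird S that ⇒ Q that red that that bird S that   [S -> Q that red]
Q that red that that bird S that ⇒ C west that red that that bird S that   [Q -> C west]
C west that red that that bird S that ⇒ S that that west that red that that bird S that   [C -> S that that]
S that that west that red that that bird S that ⇒ red that that west that red that that bird S that   [S -> red]
red that that west that red that that bird S that ⇒ red that that west that red that that bird Q that red that   [S -> Q that red]
red that that west that red that that bird Q that red that ⇒ red that that west that red that that bird C bird that red that   [Q -> C bird]
red that that west that red that that bird C bird that red that ⇒ red that that west that red that that bird S that that bird that red that   [C -> S that that]
red that that west that red that that bird S that that bird that red that ⇒ red that that west that red that that bird red that that bird that red that   [S -> red]

S ⇒ Q S that ⇒ C bird S that ⇒ S that that bird S that ⇒ Q that red that that bird S that ⇒ C west that red that that bird S that ⇒ S that that west that red that that bird S that ⇒ red that that west that red that that bird S that ⇒ red that that west that red that that bird Q that red that ⇒ red that that west that red that that bird C bird that red that ⇒ red that that west that red that that bird S that that bird that red that ⇒ red that that west that red that that bird red that that bird that red that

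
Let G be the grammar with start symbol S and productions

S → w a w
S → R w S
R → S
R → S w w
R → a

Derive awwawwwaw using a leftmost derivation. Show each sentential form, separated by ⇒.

S ⇒ RwS   [S → R w S]
RwS ⇒ SwS   [R → S]
SwS ⇒ RwSwS   [S → R w S]
RwSwS ⇒ awSwS   [R → a]
awSwS ⇒ awwawwS   [S → w a w]
awwawwS ⇒ awwawwwaw   [S → w a w]

S ⇒ RwS ⇒ SwS ⇒ RwSwS ⇒ awSwS ⇒ awwawwS ⇒ awwawwwaw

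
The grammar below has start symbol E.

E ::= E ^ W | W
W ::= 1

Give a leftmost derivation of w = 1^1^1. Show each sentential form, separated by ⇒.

E ⇒ E^W ⇒ E^W^W ⇒ W^W^W ⇒ 1^W^W ⇒ 1^1^W ⇒ 1^1^1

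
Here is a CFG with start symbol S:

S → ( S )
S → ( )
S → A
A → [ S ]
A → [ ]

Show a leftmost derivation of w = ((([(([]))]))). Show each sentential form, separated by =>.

S=>(S)=>((S))=>(((S)))=>(((A)))=>((([S])))=>((([(S)])))=>((([((S))])))=>((([((A))])))=>((([(([]))])))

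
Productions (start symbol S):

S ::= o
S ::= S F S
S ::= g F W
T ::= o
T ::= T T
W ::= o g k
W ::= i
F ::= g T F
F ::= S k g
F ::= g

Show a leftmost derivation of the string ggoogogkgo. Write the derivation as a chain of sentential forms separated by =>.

S=>SFS=>gFWFS=>ggTFWFS=>ggTTFWFS=>ggoTFWFS=>ggooFWFS=>ggoogWFS=>ggoogogkFS=>ggoogogkgS=>ggoogogkgo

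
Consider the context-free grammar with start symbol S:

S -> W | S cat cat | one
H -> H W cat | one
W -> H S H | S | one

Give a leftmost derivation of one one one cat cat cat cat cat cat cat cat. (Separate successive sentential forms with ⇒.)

S ⇒ S cat cat ⇒ S cat cat cat cat ⇒ S cat cat cat cat cat cat ⇒ S cat cat cat cat cat cat cat cat ⇒ W cat cat cat cat cat cat cat cat ⇒ H S H cat cat cat cat cat cat cat cat ⇒ one S H cat cat cat cat cat cat cat cat ⇒ one W H cat cat cat cat cat cat cat cat ⇒ one one H cat cat cat cat cat cat cat cat ⇒ one one one cat cat cat cat cat cat cat cat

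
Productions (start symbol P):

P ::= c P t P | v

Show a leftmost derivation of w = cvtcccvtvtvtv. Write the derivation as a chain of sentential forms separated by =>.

P => cPtP => cvtP => cvtcPtP => cvtccPtPtP => cvtcccPtPtPtP => cvtcccvtPtPtP => cvtcccvtvtPtP => cvtcccvtvtvtP => cvtcccvtvtvtv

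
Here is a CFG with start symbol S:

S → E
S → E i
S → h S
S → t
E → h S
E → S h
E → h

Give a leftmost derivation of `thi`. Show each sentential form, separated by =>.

S => Ei => Shi => thi

S => Ei   [S → E i]
Ei => Shi   [E → S h]
Shi => thi   [S → t]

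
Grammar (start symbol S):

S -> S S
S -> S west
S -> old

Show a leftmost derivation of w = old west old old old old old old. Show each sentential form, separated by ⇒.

S ⇒ S S ⇒ S S S ⇒ S S S S ⇒ S west S S S ⇒ old west S S S ⇒ old west S S S S ⇒ old west old S S S ⇒ old west old S S S S ⇒ old west old S S S S S ⇒ old west old old S S S S ⇒ old west old old old S S S ⇒ old west old old old old S S ⇒ old west old old old old old S ⇒ old west old old old old old old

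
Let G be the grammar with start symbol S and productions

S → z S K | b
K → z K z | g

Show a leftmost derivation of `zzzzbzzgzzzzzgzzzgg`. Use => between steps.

S => zSK => zzSKK => zzzSKKK => zzzzSKKKK => zzzzbKKKK => zzzzbzKzKKK => zzzzbzzKzzKKK => zzzzbzzgzzKKK => zzzzbzzgzzzKzKK => zzzzbzzgzzzzKzzKK => zzzzbzzgzzzzzKzzzKK => zzzzbzzgzzzzzgzzzKK => zzzzbzzgzzzzzgzzzgK => zzzzbzzgzzzzzgzzzgg

S => zSK   [S → z S K]
zSK => zzSKK   [S → z S K]
zzSKK => zzzSKKK   [S → z S K]
zzzSKKK => zzzzSKKKK   [S → z S K]
zzzzSKKKK => zzzzbKKKK   [S → b]
zzzzbKKKK => zzzzbzKzKKK   [K → z K z]
zzzzbzKzKKK => zzzzbzzKzzKKK   [K → z K z]
zzzzbzzKzzKKK => zzzzbzzgzzKKK   [K → g]
zzzzbzzgzzKKK => zzzzbzzgzzzKzKK   [K → z K z]
zzzzbzzgzzzKzKK => zzzzbzzgzzzzKzzKK   [K → z K z]
zzzzbzzgzzzzKzzKK => zzzzbzzgzzzzzKzzzKK   [K → z K z]
zzzzbzzgzzzzzKzzzKK => zzzzbzzgzzzzzgzzzKK   [K → g]
zzzzbzzgzzzzzgzzzKK => zzzzbzzgzzzzzgzzzgK   [K → g]
zzzzbzzgzzzzzgzzzgK => zzzzbzzgzzzzzgzzzgg   [K → g]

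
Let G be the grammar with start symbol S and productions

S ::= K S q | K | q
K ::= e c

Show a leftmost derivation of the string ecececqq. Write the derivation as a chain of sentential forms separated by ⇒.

S ⇒ KSq ⇒ ecSq ⇒ ecKSqq ⇒ ececSqq ⇒ ececKqq ⇒ ecececqq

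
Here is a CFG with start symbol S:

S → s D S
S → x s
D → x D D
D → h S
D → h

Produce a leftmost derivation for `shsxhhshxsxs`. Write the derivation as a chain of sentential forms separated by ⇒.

S ⇒ sDS   [S → s D S]
sDS ⇒ shS   [D → h]
shS ⇒ shsDS   [S → s D S]
shsDS ⇒ shsxDDS   [D → x D D]
shsxDDS ⇒ shsxhDS   [D → h]
shsxhDS ⇒ shsxhhSS   [D → h S]
shsxhhSS ⇒ shsxhhsDSS   [S → s D S]
shsxhhsDSS ⇒ shsxhhshSS   [D → h]
shsxhhshSS ⇒ shsxhhshxsS   [S → x s]
shsxhhshxsS ⇒ shsxhhshxsxs   [S → x s]

S ⇒ sDS ⇒ shS ⇒ shsDS ⇒ shsxDDS ⇒ shsxhDS ⇒ shsxhhSS ⇒ shsxhhsDSS ⇒ shsxhhshSS ⇒ shsxhhshxsS ⇒ shsxhhshxsxs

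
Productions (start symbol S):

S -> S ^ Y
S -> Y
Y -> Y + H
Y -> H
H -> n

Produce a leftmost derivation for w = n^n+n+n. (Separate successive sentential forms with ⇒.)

S⇒S^Y⇒Y^Y⇒H^Y⇒n^Y⇒n^Y+H⇒n^Y+H+H⇒n^H+H+H⇒n^n+H+H⇒n^n+n+H⇒n^n+n+n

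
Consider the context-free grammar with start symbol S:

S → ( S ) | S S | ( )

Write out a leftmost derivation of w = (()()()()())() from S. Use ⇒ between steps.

S ⇒ SS   [S → S S]
SS ⇒ (S)S   [S → ( S )]
(S)S ⇒ (SS)S   [S → S S]
(SS)S ⇒ (SSS)S   [S → S S]
(SSS)S ⇒ (()SS)S   [S → ( )]
(()SS)S ⇒ (()SSS)S   [S → S S]
(()SSS)S ⇒ (()SSSS)S   [S → S S]
(()SSSS)S ⇒ (()()SSS)S   [S → ( )]
(()()SSS)S ⇒ (()()()SS)S   [S → ( )]
(()()()SS)S ⇒ (()()()()S)S   [S → ( )]
(()()()()S)S ⇒ (()()()()())S   [S → ( )]
(()()()()())S ⇒ (()()()()())()   [S → ( )]

S ⇒ SS ⇒ (S)S ⇒ (SS)S ⇒ (SSS)S ⇒ (()SS)S ⇒ (()SSS)S ⇒ (()SSSS)S ⇒ (()()SSS)S ⇒ (()()()SS)S ⇒ (()()()()S)S ⇒ (()()()()())S ⇒ (()()()()())()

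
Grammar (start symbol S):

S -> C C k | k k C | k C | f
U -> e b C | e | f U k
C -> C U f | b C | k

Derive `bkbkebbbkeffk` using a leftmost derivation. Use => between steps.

S => CCk => bCCk => bkCk => bkCUfk => bkbCUfk => bkbkUfk => bkbkebCfk => bkbkebbCfk => bkbkebbCUffk => bkbkebbbCUffk => bkbkebbbkUffk => bkbkebbbkeffk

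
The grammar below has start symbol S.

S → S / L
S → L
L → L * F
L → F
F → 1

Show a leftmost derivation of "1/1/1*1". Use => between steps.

S => S/L   [S → S / L]
S/L => S/L/L   [S → S / L]
S/L/L => L/L/L   [S → L]
L/L/L => F/L/L   [L → F]
F/L/L => 1/L/L   [F → 1]
1/L/L => 1/F/L   [L → F]
1/F/L => 1/1/L   [F → 1]
1/1/L => 1/1/L*F   [L → L * F]
1/1/L*F => 1/1/F*F   [L → F]
1/1/F*F => 1/1/1*F   [F → 1]
1/1/1*F => 1/1/1*1   [F → 1]

S=>S/L=>S/L/L=>L/L/L=>F/L/L=>1/L/L=>1/F/L=>1/1/L=>1/1/L*F=>1/1/F*F=>1/1/1*F=>1/1/1*1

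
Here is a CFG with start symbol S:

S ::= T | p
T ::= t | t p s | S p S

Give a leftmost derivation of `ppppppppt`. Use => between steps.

S => T => SpS => TpS => SpSpS => ppSpS => ppTpS => ppSpSpS => ppTpSpS => ppSpSpSpS => ppppSpSpS => ppppppSpS => ppppppppS => ppppppppT => ppppppppt

S => T   [S ::= T]
T => SpS   [T ::= S p S]
SpS => TpS   [S ::= T]
TpS => SpSpS   [T ::= S p S]
SpSpS => ppSpS   [S ::= p]
ppSpS => ppTpS   [S ::= T]
ppTpS => ppSpSpS   [T ::= S p S]
ppSpSpS => ppTpSpS   [S ::= T]
ppTpSpS => ppSpSpSpS   [T ::= S p S]
ppSpSpSpS => ppppSpSpS   [S ::= p]
ppppSpSpS => ppppppSpS   [S ::= p]
ppppppSpS => ppppppppS   [S ::= p]
ppppppppS => ppppppppT   [S ::= T]
ppppppppT => ppppppppt   [T ::= t]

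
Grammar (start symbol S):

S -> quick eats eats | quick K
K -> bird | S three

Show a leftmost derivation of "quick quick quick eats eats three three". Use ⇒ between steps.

S ⇒ quick K ⇒ quick S three ⇒ quick quick K three ⇒ quick quick S three three ⇒ quick quick quick eats eats three three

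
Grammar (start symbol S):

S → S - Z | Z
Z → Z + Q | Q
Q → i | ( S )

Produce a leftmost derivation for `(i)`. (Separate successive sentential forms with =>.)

S => Z => Q => (S) => (Z) => (Q) => (i)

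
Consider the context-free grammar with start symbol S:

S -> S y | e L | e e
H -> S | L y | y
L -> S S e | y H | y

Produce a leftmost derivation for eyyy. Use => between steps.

S=>Sy=>Syy=>eLyy=>eyyy

S => Sy   [S -> S y]
Sy => Syy   [S -> S y]
Syy => eLyy   [S -> e L]
eLyy => eyyy   [L -> y]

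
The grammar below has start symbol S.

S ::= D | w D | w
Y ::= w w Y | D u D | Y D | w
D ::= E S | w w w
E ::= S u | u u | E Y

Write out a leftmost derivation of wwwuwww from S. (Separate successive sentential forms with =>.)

S=>D=>ES=>EYS=>EYYS=>SuYYS=>DuYYS=>wwwuYYS=>wwwuwYS=>wwwuwwS=>wwwuwww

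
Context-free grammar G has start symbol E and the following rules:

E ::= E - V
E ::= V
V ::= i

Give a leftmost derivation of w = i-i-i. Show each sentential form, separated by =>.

E => E-V   [E ::= E - V]
E-V => E-V-V   [E ::= E - V]
E-V-V => V-V-V   [E ::= V]
V-V-V => i-V-V   [V ::= i]
i-V-V => i-i-V   [V ::= i]
i-i-V => i-i-i   [V ::= i]

E => E-V => E-V-V => V-V-V => i-V-V => i-i-V => i-i-i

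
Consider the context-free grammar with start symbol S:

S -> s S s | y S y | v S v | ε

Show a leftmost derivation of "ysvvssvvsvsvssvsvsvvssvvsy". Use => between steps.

S => ySy   [S -> y S y]
ySy => ysSsy   [S -> s S s]
ysSsy => ysvSvsy   [S -> v S v]
ysvSvsy => ysvvSvvsy   [S -> v S v]
ysvvSvvsy => ysvvsSsvvsy   [S -> s S s]
ysvvsSsvvsy => ysvvssSssvvsy   [S -> s S s]
ysvvssSssvvsy => ysvvssvSvssvvsy   [S -> v S v]
ysvvssvSvssvvsy => ysvvssvvSvvssvvsy   [S -> v S v]
ysvvssvvSvvssvvsy => ysvvssvvsSsvvssvvsy   [S -> s S s]
ysvvssvvsSsvvssvvsy => ysvvssvvsvSvsvvssvvsy   [S -> v S v]
ysvvssvvsvSvsvvssvvsy => ysvvssvvsvsSsvsvvssvvsy   [S -> s S s]
ysvvssvvsvsSsvsvvssvvsy => ysvvssvvsvsvSvsvsvvssvvsy   [S -> v S v]
ysvvssvvsvsvSvsvsvvssvvsy => ysvvssvvsvsvsSsvsvsvvssvvsy   [S -> s S s]
ysvvssvvsvsvsSsvsvsvvssvvsy => ysvvssvvsvsvssvsvsvvssvvsy   [S -> ε]

S => ySy => ysSsy => ysvSvsy => ysvvSvvsy => ysvvsSsvvsy => ysvvssSssvvsy => ysvvssvSvssvvsy => ysvvssvvSvvssvvsy => ysvvssvvsSsvvssvvsy => ysvvssvvsvSvsvvssvvsy => ysvvssvvsvsSsvsvvssvvsy => ysvvssvvsvsvSvsvsvvssvvsy => ysvvssvvsvsvsSsvsvsvvssvvsy => ysvvssvvsvsvssvsvsvvssvvsy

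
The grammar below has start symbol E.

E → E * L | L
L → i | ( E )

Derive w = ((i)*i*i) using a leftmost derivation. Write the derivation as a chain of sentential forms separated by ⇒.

E ⇒ L   [E → L]
L ⇒ (E)   [L → ( E )]
(E) ⇒ (E*L)   [E → E * L]
(E*L) ⇒ (E*L*L)   [E → E * L]
(E*L*L) ⇒ (L*L*L)   [E → L]
(L*L*L) ⇒ ((E)*L*L)   [L → ( E )]
((E)*L*L) ⇒ ((L)*L*L)   [E → L]
((L)*L*L) ⇒ ((i)*L*L)   [L → i]
((i)*L*L) ⇒ ((i)*i*L)   [L → i]
((i)*i*L) ⇒ ((i)*i*i)   [L → i]

E⇒L⇒(E)⇒(E*L)⇒(E*L*L)⇒(L*L*L)⇒((E)*L*L)⇒((L)*L*L)⇒((i)*L*L)⇒((i)*i*L)⇒((i)*i*i)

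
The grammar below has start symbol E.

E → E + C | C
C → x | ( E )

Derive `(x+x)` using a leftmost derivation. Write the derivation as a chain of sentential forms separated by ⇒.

E ⇒ C ⇒ (E) ⇒ (E+C) ⇒ (C+C) ⇒ (x+C) ⇒ (x+x)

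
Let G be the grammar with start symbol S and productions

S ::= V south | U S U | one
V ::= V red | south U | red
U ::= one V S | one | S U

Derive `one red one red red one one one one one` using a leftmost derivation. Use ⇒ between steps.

S ⇒ U S U   [S ::= U S U]
U S U ⇒ one V S S U   [U ::= one V S]
one V S S U ⇒ one red S S U   [V ::= red]
one red S S U ⇒ one red U S U S U   [S ::= U S U]
one red U S U S U ⇒ one red one V S S U S U   [U ::= one V S]
one red one V S S U S U ⇒ one red one V red S S U S U   [V ::= V red]
one red one V red S S U S U ⇒ one red one red red S S U S U   [V ::= red]
one red one red red S S U S U ⇒ one red one red red one S U S U   [S ::= one]
one red one red red one S U S U ⇒ one red one red red one one U S U   [S ::= one]
one red one red red one one U S U ⇒ one red one red red one one one S U   [U ::= one]
one red one red red one one one S U ⇒ one red one red red one one one one U   [S ::= one]
one red one red red one one one one U ⇒ one red one red red one one one one one   [U ::= one]

S ⇒ U S U ⇒ one V S S U ⇒ one red S S U ⇒ one red U S U S U ⇒ one red one V S S U S U ⇒ one red one V red S S U S U ⇒ one red one red red S S U S U ⇒ one red one red red one S U S U ⇒ one red one red red one one U S U ⇒ one red one red red one one one S U ⇒ one red one red red one one one one U ⇒ one red one red red one one one one one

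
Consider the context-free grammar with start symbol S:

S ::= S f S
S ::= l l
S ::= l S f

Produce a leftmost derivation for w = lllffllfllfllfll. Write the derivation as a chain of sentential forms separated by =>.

S => SfS   [S ::= S f S]
SfS => SfSfS   [S ::= S f S]
SfSfS => SfSfSfS   [S ::= S f S]
SfSfSfS => SfSfSfSfS   [S ::= S f S]
SfSfSfSfS => lSffSfSfSfS   [S ::= l S f]
lSffSfSfSfS => lllffSfSfSfS   [S ::= l l]
lllffSfSfSfS => lllffllfSfSfS   [S ::= l l]
lllffllfSfSfS => lllffllfllfSfS   [S ::= l l]
lllffllfllfSfS => lllffllfllfllfS   [S ::= l l]
lllffllfllfllfS => lllffllfllfllfll   [S ::= l l]

S => SfS => SfSfS => SfSfSfS => SfSfSfSfS => lSffSfSfSfS => lllffSfSfSfS => lllffllfSfSfS => lllffllfllfSfS => lllffllfllfllfS => lllffllfllfllfll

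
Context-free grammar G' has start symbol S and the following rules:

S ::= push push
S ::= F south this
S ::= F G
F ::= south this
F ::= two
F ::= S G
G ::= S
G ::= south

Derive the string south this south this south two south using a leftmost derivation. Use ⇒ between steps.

S ⇒ F G   [S ::= F G]
F G ⇒ S G G   [F ::= S G]
S G G ⇒ F south this G G   [S ::= F south this]
F south this G G ⇒ south this south this G G   [F ::= south this]
south this south this G G ⇒ south this south this south G   [G ::= south]
south this south this south G ⇒ south this south this south S   [G ::= S]
south this south this south S ⇒ south this south this south F G   [S ::= F G]
south this south this south F G ⇒ south this south this south two G   [F ::= two]
south this south this south two G ⇒ south this south this south two south   [G ::= south]

S ⇒ F G ⇒ S G G ⇒ F south this G G ⇒ south this south this G G ⇒ south this south this south G ⇒ south this south this south S ⇒ south this south this south F G ⇒ south this south this south two G ⇒ south this south this south two south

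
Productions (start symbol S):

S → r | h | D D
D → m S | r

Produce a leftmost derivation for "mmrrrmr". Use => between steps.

S=>DD=>mSD=>mDDD=>mmSDD=>mmDDDD=>mmrDDD=>mmrrDD=>mmrrrD=>mmrrrmS=>mmrrrmr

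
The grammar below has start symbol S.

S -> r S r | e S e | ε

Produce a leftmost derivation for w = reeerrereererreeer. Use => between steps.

S => rSr => reSer => reeSeer => reeeSeeer => reeerSreeer => reeerrSrreeer => reeerreSerreeer => reeerrerSrerreeer => reeerrereSererreeer => reeerrereererreeer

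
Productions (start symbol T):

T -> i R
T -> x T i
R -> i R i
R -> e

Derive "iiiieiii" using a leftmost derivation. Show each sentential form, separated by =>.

T=>iR=>iiRi=>iiiRii=>iiiiRiii=>iiiieiii

T => iR   [T -> i R]
iR => iiRi   [R -> i R i]
iiRi => iiiRii   [R -> i R i]
iiiRii => iiiiRiii   [R -> i R i]
iiiiRiii => iiiieiii   [R -> e]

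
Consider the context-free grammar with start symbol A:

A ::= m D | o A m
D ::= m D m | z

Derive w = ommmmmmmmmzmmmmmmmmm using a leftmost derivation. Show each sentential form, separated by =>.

A=>oAm=>omDm=>ommDmm=>ommmDmmm=>ommmmDmmmm=>ommmmmDmmmmm=>ommmmmmDmmmmmm=>ommmmmmmDmmmmmmm=>ommmmmmmmDmmmmmmmm=>ommmmmmmmmDmmmmmmmmm=>ommmmmmmmmzmmmmmmmmm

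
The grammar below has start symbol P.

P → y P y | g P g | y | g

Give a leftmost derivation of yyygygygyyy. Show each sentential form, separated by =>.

P => yPy => yyPyy => yyyPyyy => yyygPgyyy => yyygyPygyyy => yyygygygyyy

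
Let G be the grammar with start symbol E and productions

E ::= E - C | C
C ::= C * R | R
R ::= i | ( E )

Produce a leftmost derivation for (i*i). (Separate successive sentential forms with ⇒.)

E ⇒ C ⇒ R ⇒ (E) ⇒ (C) ⇒ (C*R) ⇒ (R*R) ⇒ (i*R) ⇒ (i*i)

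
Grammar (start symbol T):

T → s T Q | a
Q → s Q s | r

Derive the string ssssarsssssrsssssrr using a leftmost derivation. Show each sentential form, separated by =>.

T => sTQ   [T → s T Q]
sTQ => ssTQQ   [T → s T Q]
ssTQQ => sssTQQQ   [T → s T Q]
sssTQQQ => ssssTQQQQ   [T → s T Q]
ssssTQQQQ => ssssaQQQQ   [T → a]
ssssaQQQQ => ssssarQQQ   [Q → r]
ssssarQQQ => ssssarsQsQQ   [Q → s Q s]
ssssarsQsQQ => ssssarssQssQQ   [Q → s Q s]
ssssarssQssQQ => ssssarsssQsssQQ   [Q → s Q s]
ssssarsssQsssQQ => ssssarssssQssssQQ   [Q → s Q s]
ssssarssssQssssQQ => ssssarsssssQsssssQQ   [Q → s Q s]
ssssarsssssQsssssQQ => ssssarsssssrsssssQQ   [Q → r]
ssssarsssssrsssssQQ => ssssarsssssrsssssrQ   [Q → r]
ssssarsssssrsssssrQ => ssssarsssssrsssssrr   [Q → r]

T => sTQ => ssTQQ => sssTQQQ => ssssTQQQQ => ssssaQQQQ => ssssarQQQ => ssssarsQsQQ => ssssarssQssQQ => ssssarsssQsssQQ => ssssarssssQssssQQ => ssssarsssssQsssssQQ => ssssarsssssrsssssQQ => ssssarsssssrsssssrQ => ssssarsssssrsssssrr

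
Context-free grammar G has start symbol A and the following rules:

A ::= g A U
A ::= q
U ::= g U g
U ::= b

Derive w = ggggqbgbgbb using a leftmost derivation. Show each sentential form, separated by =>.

A => gAU   [A ::= g A U]
gAU => ggAUU   [A ::= g A U]
ggAUU => gggAUUU   [A ::= g A U]
gggAUUU => ggggAUUUU   [A ::= g A U]
ggggAUUUU => ggggqUUUU   [A ::= q]
ggggqUUUU => ggggqbUUU   [U ::= b]
ggggqbUUU => ggggqbgUgUU   [U ::= g U g]
ggggqbgUgUU => ggggqbgbgUU   [U ::= b]
ggggqbgbgUU => ggggqbgbgbU   [U ::= b]
ggggqbgbgbU => ggggqbgbgbb   [U ::= b]

A => gAU => ggAUU => gggAUUU => ggggAUUUU => ggggqUUUU => ggggqbUUU => ggggqbgUgUU => ggggqbgbgUU => ggggqbgbgbU => ggggqbgbgbb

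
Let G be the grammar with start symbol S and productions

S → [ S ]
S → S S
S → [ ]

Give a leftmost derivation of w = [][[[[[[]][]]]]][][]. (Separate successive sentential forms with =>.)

S=>SS=>[]S=>[]SS=>[]SSS=>[][S]SS=>[][[S]]SS=>[][[[S]]]SS=>[][[[[S]]]]SS=>[][[[[SS]]]]SS=>[][[[[[S]S]]]]SS=>[][[[[[[]]S]]]]SS=>[][[[[[[]][]]]]]SS=>[][[[[[[]][]]]]][]S=>[][[[[[[]][]]]]][][]

S => SS   [S → S S]
SS => []S   [S → [ ]]
[]S => []SS   [S → S S]
[]SS => []SSS   [S → S S]
[]SSS => [][S]SS   [S → [ S ]]
[][S]SS => [][[S]]SS   [S → [ S ]]
[][[S]]SS => [][[[S]]]SS   [S → [ S ]]
[][[[S]]]SS => [][[[[S]]]]SS   [S → [ S ]]
[][[[[S]]]]SS => [][[[[SS]]]]SS   [S → S S]
[][[[[SS]]]]SS => [][[[[[S]S]]]]SS   [S → [ S ]]
[][[[[[S]S]]]]SS => [][[[[[[]]S]]]]SS   [S → [ ]]
[][[[[[[]]S]]]]SS => [][[[[[[]][]]]]]SS   [S → [ ]]
[][[[[[[]][]]]]]SS => [][[[[[[]][]]]]][]S   [S → [ ]]
[][[[[[[]][]]]]][]S => [][[[[[[]][]]]]][][]   [S → [ ]]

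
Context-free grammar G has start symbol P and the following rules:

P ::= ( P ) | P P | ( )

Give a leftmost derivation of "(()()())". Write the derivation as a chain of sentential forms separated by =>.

P => (P) => (PP) => (PPP) => (()PP) => (()()P) => (()()())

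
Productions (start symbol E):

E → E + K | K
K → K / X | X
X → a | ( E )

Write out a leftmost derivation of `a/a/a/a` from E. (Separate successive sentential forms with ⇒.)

E ⇒ K   [E → K]
K ⇒ K/X   [K → K / X]
K/X ⇒ K/X/X   [K → K / X]
K/X/X ⇒ K/X/X/X   [K → K / X]
K/X/X/X ⇒ X/X/X/X   [K → X]
X/X/X/X ⇒ a/X/X/X   [X → a]
a/X/X/X ⇒ a/a/X/X   [X → a]
a/a/X/X ⇒ a/a/a/X   [X → a]
a/a/a/X ⇒ a/a/a/a   [X → a]

E ⇒ K ⇒ K/X ⇒ K/X/X ⇒ K/X/X/X ⇒ X/X/X/X ⇒ a/X/X/X ⇒ a/a/X/X ⇒ a/a/a/X ⇒ a/a/a/a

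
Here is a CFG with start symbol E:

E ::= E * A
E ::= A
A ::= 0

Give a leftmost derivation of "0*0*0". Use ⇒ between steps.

E ⇒ E*A   [E ::= E * A]
E*A ⇒ E*A*A   [E ::= E * A]
E*A*A ⇒ A*A*A   [E ::= A]
A*A*A ⇒ 0*A*A   [A ::= 0]
0*A*A ⇒ 0*0*A   [A ::= 0]
0*0*A ⇒ 0*0*0   [A ::= 0]

E ⇒ E*A ⇒ E*A*A ⇒ A*A*A ⇒ 0*A*A ⇒ 0*0*A ⇒ 0*0*0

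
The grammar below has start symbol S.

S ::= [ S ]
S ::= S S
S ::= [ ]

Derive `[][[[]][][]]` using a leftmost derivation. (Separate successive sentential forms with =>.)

S => SS   [S ::= S S]
SS => []S   [S ::= [ ]]
[]S => [][S]   [S ::= [ S ]]
[][S] => [][SS]   [S ::= S S]
[][SS] => [][[S]S]   [S ::= [ S ]]
[][[S]S] => [][[[]]S]   [S ::= [ ]]
[][[[]]S] => [][[[]]SS]   [S ::= S S]
[][[[]]SS] => [][[[]][]S]   [S ::= [ ]]
[][[[]][]S] => [][[[]][][]]   [S ::= [ ]]

S => SS => []S => [][S] => [][SS] => [][[S]S] => [][[[]]S] => [][[[]]SS] => [][[[]][]S] => [][[[]][][]]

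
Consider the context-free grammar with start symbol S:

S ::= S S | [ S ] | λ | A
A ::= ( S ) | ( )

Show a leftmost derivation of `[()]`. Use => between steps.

S => [S] => [SS] => [SSS] => [SSSS] => [ASSS] => [(S)SSS] => [()SSS] => [()SS] => [()S] => [()]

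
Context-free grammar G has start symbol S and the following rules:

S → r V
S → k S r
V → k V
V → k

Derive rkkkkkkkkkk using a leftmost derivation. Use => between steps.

S => rV => rkV => rkkV => rkkkV => rkkkkV => rkkkkkV => rkkkkkkV => rkkkkkkkV => rkkkkkkkkV => rkkkkkkkkkV => rkkkkkkkkkk

S => rV   [S → r V]
rV => rkV   [V → k V]
rkV => rkkV   [V → k V]
rkkV => rkkkV   [V → k V]
rkkkV => rkkkkV   [V → k V]
rkkkkV => rkkkkkV   [V → k V]
rkkkkkV => rkkkkkkV   [V → k V]
rkkkkkkV => rkkkkkkkV   [V → k V]
rkkkkkkkV => rkkkkkkkkV   [V → k V]
rkkkkkkkkV => rkkkkkkkkkV   [V → k V]
rkkkkkkkkkV => rkkkkkkkkkk   [V → k]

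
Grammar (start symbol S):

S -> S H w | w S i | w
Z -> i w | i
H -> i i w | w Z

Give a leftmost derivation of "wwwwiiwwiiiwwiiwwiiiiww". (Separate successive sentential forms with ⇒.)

S ⇒ SHw   [S -> S H w]
SHw ⇒ wSiHw   [S -> w S i]
wSiHw ⇒ wwSiiHw   [S -> w S i]
wwSiiHw ⇒ wwSHwiiHw   [S -> S H w]
wwSHwiiHw ⇒ wwSHwHwiiHw   [S -> S H w]
wwSHwHwiiHw ⇒ wwwSiHwHwiiHw   [S -> w S i]
wwwSiHwHwiiHw ⇒ wwwSHwiHwHwiiHw   [S -> S H w]
wwwSHwiHwHwiiHw ⇒ wwwwHwiHwHwiiHw   [S -> w]
wwwwHwiHwHwiiHw ⇒ wwwwiiwwiHwHwiiHw   [H -> i i w]
wwwwiiwwiHwHwiiHw ⇒ wwwwiiwwiiiwwHwiiHw   [H -> i i w]
wwwwiiwwiiiwwHwiiHw ⇒ wwwwiiwwiiiwwiiwwiiHw   [H -> i i w]
wwwwiiwwiiiwwiiwwiiHw ⇒ wwwwiiwwiiiwwiiwwiiiiww   [H -> i i w]

S⇒SHw⇒wSiHw⇒wwSiiHw⇒wwSHwiiHw⇒wwSHwHwiiHw⇒wwwSiHwHwiiHw⇒wwwSHwiHwHwiiHw⇒wwwwHwiHwHwiiHw⇒wwwwiiwwiHwHwiiHw⇒wwwwiiwwiiiwwHwiiHw⇒wwwwiiwwiiiwwiiwwiiHw⇒wwwwiiwwiiiwwiiwwiiiiww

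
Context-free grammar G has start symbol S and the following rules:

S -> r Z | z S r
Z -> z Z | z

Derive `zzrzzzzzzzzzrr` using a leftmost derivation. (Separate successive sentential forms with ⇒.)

S ⇒ zSr   [S -> z S r]
zSr ⇒ zzSrr   [S -> z S r]
zzSrr ⇒ zzrZrr   [S -> r Z]
zzrZrr ⇒ zzrzZrr   [Z -> z Z]
zzrzZrr ⇒ zzrzzZrr   [Z -> z Z]
zzrzzZrr ⇒ zzrzzzZrr   [Z -> z Z]
zzrzzzZrr ⇒ zzrzzzzZrr   [Z -> z Z]
zzrzzzzZrr ⇒ zzrzzzzzZrr   [Z -> z Z]
zzrzzzzzZrr ⇒ zzrzzzzzzZrr   [Z -> z Z]
zzrzzzzzzZrr ⇒ zzrzzzzzzzZrr   [Z -> z Z]
zzrzzzzzzzZrr ⇒ zzrzzzzzzzzZrr   [Z -> z Z]
zzrzzzzzzzzZrr ⇒ zzrzzzzzzzzzrr   [Z -> z]

S ⇒ zSr ⇒ zzSrr ⇒ zzrZrr ⇒ zzrzZrr ⇒ zzrzzZrr ⇒ zzrzzzZrr ⇒ zzrzzzzZrr ⇒ zzrzzzzzZrr ⇒ zzrzzzzzzZrr ⇒ zzrzzzzzzzZrr ⇒ zzrzzzzzzzzZrr ⇒ zzrzzzzzzzzzrr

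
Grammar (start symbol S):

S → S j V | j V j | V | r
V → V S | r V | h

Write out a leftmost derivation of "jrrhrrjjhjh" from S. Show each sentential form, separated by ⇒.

S ⇒ SjV ⇒ SjVjV ⇒ jVjjVjV ⇒ jrVjjVjV ⇒ jrrVjjVjV ⇒ jrrVSjjVjV ⇒ jrrVSSjjVjV ⇒ jrrhSSjjVjV ⇒ jrrhrSjjVjV ⇒ jrrhrrjjVjV ⇒ jrrhrrjjhjV ⇒ jrrhrrjjhjh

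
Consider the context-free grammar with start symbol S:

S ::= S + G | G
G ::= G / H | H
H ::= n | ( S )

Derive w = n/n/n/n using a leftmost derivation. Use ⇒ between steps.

S⇒G⇒G/H⇒G/H/H⇒G/H/H/H⇒H/H/H/H⇒n/H/H/H⇒n/n/H/H⇒n/n/n/H⇒n/n/n/n

S ⇒ G   [S ::= G]
G ⇒ G/H   [G ::= G / H]
G/H ⇒ G/H/H   [G ::= G / H]
G/H/H ⇒ G/H/H/H   [G ::= G / H]
G/H/H/H ⇒ H/H/H/H   [G ::= H]
H/H/H/H ⇒ n/H/H/H   [H ::= n]
n/H/H/H ⇒ n/n/H/H   [H ::= n]
n/n/H/H ⇒ n/n/n/H   [H ::= n]
n/n/n/H ⇒ n/n/n/n   [H ::= n]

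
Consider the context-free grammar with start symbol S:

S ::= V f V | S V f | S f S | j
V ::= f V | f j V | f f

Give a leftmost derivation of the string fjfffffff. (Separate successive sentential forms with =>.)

S=>VfV=>fjVfV=>fjfVfV=>fjffVfV=>fjfffffV=>fjfffffff

S => VfV   [S ::= V f V]
VfV => fjVfV   [V ::= f j V]
fjVfV => fjfVfV   [V ::= f V]
fjfVfV => fjffVfV   [V ::= f V]
fjffVfV => fjfffffV   [V ::= f f]
fjfffffV => fjfffffff   [V ::= f f]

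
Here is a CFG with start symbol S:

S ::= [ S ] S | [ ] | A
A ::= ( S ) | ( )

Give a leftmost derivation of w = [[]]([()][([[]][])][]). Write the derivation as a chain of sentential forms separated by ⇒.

S⇒[S]S⇒[[]]S⇒[[]]A⇒[[]](S)⇒[[]]([S]S)⇒[[]]([A]S)⇒[[]]([()]S)⇒[[]]([()][S]S)⇒[[]]([()][A]S)⇒[[]]([()][(S)]S)⇒[[]]([()][([S]S)]S)⇒[[]]([()][([[]]S)]S)⇒[[]]([()][([[]][])]S)⇒[[]]([()][([[]][])][])

S ⇒ [S]S   [S ::= [ S ] S]
[S]S ⇒ [[]]S   [S ::= [ ]]
[[]]S ⇒ [[]]A   [S ::= A]
[[]]A ⇒ [[]](S)   [A ::= ( S )]
[[]](S) ⇒ [[]]([S]S)   [S ::= [ S ] S]
[[]]([S]S) ⇒ [[]]([A]S)   [S ::= A]
[[]]([A]S) ⇒ [[]]([()]S)   [A ::= ( )]
[[]]([()]S) ⇒ [[]]([()][S]S)   [S ::= [ S ] S]
[[]]([()][S]S) ⇒ [[]]([()][A]S)   [S ::= A]
[[]]([()][A]S) ⇒ [[]]([()][(S)]S)   [A ::= ( S )]
[[]]([()][(S)]S) ⇒ [[]]([()][([S]S)]S)   [S ::= [ S ] S]
[[]]([()][([S]S)]S) ⇒ [[]]([()][([[]]S)]S)   [S ::= [ ]]
[[]]([()][([[]]S)]S) ⇒ [[]]([()][([[]][])]S)   [S ::= [ ]]
[[]]([()][([[]][])]S) ⇒ [[]]([()][([[]][])][])   [S ::= [ ]]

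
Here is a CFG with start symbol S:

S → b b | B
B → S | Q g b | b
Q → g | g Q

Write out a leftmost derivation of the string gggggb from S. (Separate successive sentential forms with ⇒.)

S ⇒ B   [S → B]
B ⇒ Qgb   [B → Q g b]
Qgb ⇒ gQgb   [Q → g Q]
gQgb ⇒ ggQgb   [Q → g Q]
ggQgb ⇒ gggQgb   [Q → g Q]
gggQgb ⇒ gggggb   [Q → g]

S⇒B⇒Qgb⇒gQgb⇒ggQgb⇒gggQgb⇒gggggb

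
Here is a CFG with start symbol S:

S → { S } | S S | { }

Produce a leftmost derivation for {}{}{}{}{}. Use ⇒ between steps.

S ⇒ SS ⇒ SSS ⇒ SSSS ⇒ SSSSS ⇒ {}SSSS ⇒ {}{}SSS ⇒ {}{}{}SS ⇒ {}{}{}{}S ⇒ {}{}{}{}{}

S ⇒ SS   [S → S S]
SS ⇒ SSS   [S → S S]
SSS ⇒ SSSS   [S → S S]
SSSS ⇒ SSSSS   [S → S S]
SSSSS ⇒ {}SSSS   [S → { }]
{}SSSS ⇒ {}{}SSS   [S → { }]
{}{}SSS ⇒ {}{}{}SS   [S → { }]
{}{}{}SS ⇒ {}{}{}{}S   [S → { }]
{}{}{}{}S ⇒ {}{}{}{}{}   [S → { }]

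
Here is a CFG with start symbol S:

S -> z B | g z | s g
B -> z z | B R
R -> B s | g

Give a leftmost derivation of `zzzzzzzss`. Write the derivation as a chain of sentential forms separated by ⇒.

S ⇒ zB ⇒ zBR ⇒ zzzR ⇒ zzzBs ⇒ zzzBRs ⇒ zzzzzRs ⇒ zzzzzBss ⇒ zzzzzzzss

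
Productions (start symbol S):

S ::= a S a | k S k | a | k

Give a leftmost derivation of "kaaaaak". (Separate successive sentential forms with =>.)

S => kSk => kaSak => kaaSaak => kaaaaak

S => kSk   [S ::= k S k]
kSk => kaSak   [S ::= a S a]
kaSak => kaaSaak   [S ::= a S a]
kaaSaak => kaaaaak   [S ::= a]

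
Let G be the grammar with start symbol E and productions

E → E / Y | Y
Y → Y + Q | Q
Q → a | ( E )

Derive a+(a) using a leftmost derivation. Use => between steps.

E => Y => Y+Q => Q+Q => a+Q => a+(E) => a+(Y) => a+(Q) => a+(a)

E => Y   [E → Y]
Y => Y+Q   [Y → Y + Q]
Y+Q => Q+Q   [Y → Q]
Q+Q => a+Q   [Q → a]
a+Q => a+(E)   [Q → ( E )]
a+(E) => a+(Y)   [E → Y]
a+(Y) => a+(Q)   [Y → Q]
a+(Q) => a+(a)   [Q → a]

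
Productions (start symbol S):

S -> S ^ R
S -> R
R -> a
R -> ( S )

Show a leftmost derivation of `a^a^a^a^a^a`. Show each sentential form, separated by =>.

S => S^R   [S -> S ^ R]
S^R => S^R^R   [S -> S ^ R]
S^R^R => S^R^R^R   [S -> S ^ R]
S^R^R^R => S^R^R^R^R   [S -> S ^ R]
S^R^R^R^R => S^R^R^R^R^R   [S -> S ^ R]
S^R^R^R^R^R => R^R^R^R^R^R   [S -> R]
R^R^R^R^R^R => a^R^R^R^R^R   [R -> a]
a^R^R^R^R^R => a^a^R^R^R^R   [R -> a]
a^a^R^R^R^R => a^a^a^R^R^R   [R -> a]
a^a^a^R^R^R => a^a^a^a^R^R   [R -> a]
a^a^a^a^R^R => a^a^a^a^a^R   [R -> a]
a^a^a^a^a^R => a^a^a^a^a^a   [R -> a]

S => S^R => S^R^R => S^R^R^R => S^R^R^R^R => S^R^R^R^R^R => R^R^R^R^R^R => a^R^R^R^R^R => a^a^R^R^R^R => a^a^a^R^R^R => a^a^a^a^R^R => a^a^a^a^a^R => a^a^a^a^a^a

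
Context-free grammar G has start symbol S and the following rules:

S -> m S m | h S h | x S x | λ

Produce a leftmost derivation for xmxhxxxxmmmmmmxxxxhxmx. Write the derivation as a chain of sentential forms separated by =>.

S => xSx   [S -> x S x]
xSx => xmSmx   [S -> m S m]
xmSmx => xmxSxmx   [S -> x S x]
xmxSxmx => xmxhShxmx   [S -> h S h]
xmxhShxmx => xmxhxSxhxmx   [S -> x S x]
xmxhxSxhxmx => xmxhxxSxxhxmx   [S -> x S x]
xmxhxxSxxhxmx => xmxhxxxSxxxhxmx   [S -> x S x]
xmxhxxxSxxxhxmx => xmxhxxxxSxxxxhxmx   [S -> x S x]
xmxhxxxxSxxxxhxmx => xmxhxxxxmSmxxxxhxmx   [S -> m S m]
xmxhxxxxmSmxxxxhxmx => xmxhxxxxmmSmmxxxxhxmx   [S -> m S m]
xmxhxxxxmmSmmxxxxhxmx => xmxhxxxxmmmSmmmxxxxhxmx   [S -> m S m]
xmxhxxxxmmmSmmmxxxxhxmx => xmxhxxxxmmmmmmxxxxhxmx   [S -> λ]

S => xSx => xmSmx => xmxSxmx => xmxhShxmx => xmxhxSxhxmx => xmxhxxSxxhxmx => xmxhxxxSxxxhxmx => xmxhxxxxSxxxxhxmx => xmxhxxxxmSmxxxxhxmx => xmxhxxxxmmSmmxxxxhxmx => xmxhxxxxmmmSmmmxxxxhxmx => xmxhxxxxmmmmmmxxxxhxmx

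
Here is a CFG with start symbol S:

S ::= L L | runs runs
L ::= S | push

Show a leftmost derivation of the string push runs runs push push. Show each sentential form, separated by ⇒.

S ⇒ L L ⇒ S L ⇒ L L L ⇒ S L L ⇒ L L L L ⇒ push L L L ⇒ push S L L ⇒ push runs runs L L ⇒ push runs runs push L ⇒ push runs runs push push

S ⇒ L L   [S ::= L L]
L L ⇒ S L   [L ::= S]
S L ⇒ L L L   [S ::= L L]
L L L ⇒ S L L   [L ::= S]
S L L ⇒ L L L L   [S ::= L L]
L L L L ⇒ push L L L   [L ::= push]
push L L L ⇒ push S L L   [L ::= S]
push S L L ⇒ push runs runs L L   [S ::= runs runs]
push runs runs L L ⇒ push runs runs push L   [L ::= push]
push runs runs push L ⇒ push runs runs push push   [L ::= push]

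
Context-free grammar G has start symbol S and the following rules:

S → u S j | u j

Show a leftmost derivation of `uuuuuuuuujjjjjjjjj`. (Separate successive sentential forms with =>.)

S => uSj   [S → u S j]
uSj => uuSjj   [S → u S j]
uuSjj => uuuSjjj   [S → u S j]
uuuSjjj => uuuuSjjjj   [S → u S j]
uuuuSjjjj => uuuuuSjjjjj   [S → u S j]
uuuuuSjjjjj => uuuuuuSjjjjjj   [S → u S j]
uuuuuuSjjjjjj => uuuuuuuSjjjjjjj   [S → u S j]
uuuuuuuSjjjjjjj => uuuuuuuuSjjjjjjjj   [S → u S j]
uuuuuuuuSjjjjjjjj => uuuuuuuuujjjjjjjjj   [S → u j]

S => uSj => uuSjj => uuuSjjj => uuuuSjjjj => uuuuuSjjjjj => uuuuuuSjjjjjj => uuuuuuuSjjjjjjj => uuuuuuuuSjjjjjjjj => uuuuuuuuujjjjjjjjj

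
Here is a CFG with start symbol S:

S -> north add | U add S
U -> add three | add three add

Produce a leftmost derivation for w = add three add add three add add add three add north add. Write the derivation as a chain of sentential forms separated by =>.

S => U add S => add three add S => add three add U add S => add three add add three add add S => add three add add three add add U add S => add three add add three add add add three add S => add three add add three add add add three add north add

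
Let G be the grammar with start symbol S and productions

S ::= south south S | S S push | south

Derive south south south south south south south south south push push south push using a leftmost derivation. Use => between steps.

S => S S push   [S ::= S S push]
S S push => S S push S push   [S ::= S S push]
S S push S push => south south S S push S push   [S ::= south south S]
south south S S push S push => south south south S push S push   [S ::= south]
south south south S push S push => south south south south south S push S push   [S ::= south south S]
south south south south south S push S push => south south south south south S S push push S push   [S ::= S S push]
south south south south south S S push push S push => south south south south south south south S S push push S push   [S ::= south south S]
south south south south south south south S S push push S push => south south south south south south south south S push push S push   [S ::= south]
south south south south south south south south S push push S push => south south south south south south south south south push push S push   [S ::= south]
south south south south south south south south south push push S push => south south south south south south south south south push push south push   [S ::= south]

S => S S push => S S push S push => south south S S push S push => south south south S push S push => south south south south south S push S push => south south south south south S S push push S push => south south south south south south south S S push push S push => south south south south south south south south S push push S push => south south south south south south south south south push push S push => south south south south south south south south south push push south push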